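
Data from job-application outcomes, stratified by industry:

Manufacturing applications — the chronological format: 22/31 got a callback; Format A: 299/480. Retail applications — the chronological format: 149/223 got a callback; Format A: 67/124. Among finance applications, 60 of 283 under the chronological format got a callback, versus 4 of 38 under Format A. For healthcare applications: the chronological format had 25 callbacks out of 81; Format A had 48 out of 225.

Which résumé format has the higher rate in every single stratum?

Manufacturing: the chronological format 22/31 = 71.0%, Format A 299/480 = 62.3% → the chronological format
Retail: the chronological format 149/223 = 66.8%, Format A 67/124 = 54.0% → the chronological format
Finance: the chronological format 60/283 = 21.2%, Format A 4/38 = 10.5% → the chronological format
Healthcare: the chronological format 25/81 = 30.9%, Format A 48/225 = 21.3% → the chronological format
The chronological format has the higher rate in all 4 groups.

the chronological format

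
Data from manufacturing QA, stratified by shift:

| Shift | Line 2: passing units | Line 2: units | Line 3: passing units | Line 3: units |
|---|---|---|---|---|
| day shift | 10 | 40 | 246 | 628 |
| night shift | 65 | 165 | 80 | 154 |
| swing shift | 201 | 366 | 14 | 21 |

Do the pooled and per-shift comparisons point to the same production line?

Day shift: Line 2 10/40 = 25.0%, Line 3 246/628 = 39.2% → Line 3
Night shift: Line 2 65/165 = 39.4%, Line 3 80/154 = 51.9% → Line 3
Swing shift: Line 2 201/366 = 54.9%, Line 3 14/21 = 66.7% → Line 3
Overall: Line 2 276/571 = 48.3%, Line 3 340/803 = 42.3% → Line 2
Line 3 wins each shift group but Line 2 wins overall — the comparison reverses. Line 3's units skew toward day shift, which has a lower base rate.

No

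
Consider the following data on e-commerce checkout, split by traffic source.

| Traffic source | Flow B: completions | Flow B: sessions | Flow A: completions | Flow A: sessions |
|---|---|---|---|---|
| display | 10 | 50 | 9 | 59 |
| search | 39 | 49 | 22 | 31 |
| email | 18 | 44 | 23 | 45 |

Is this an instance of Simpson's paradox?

No

Display: Flow B 10/50 = 20.0%, Flow A 9/59 = 15.3% → Flow B
Search: Flow B 39/49 = 79.6%, Flow A 22/31 = 71.0% → Flow B
Email: Flow B 18/44 = 40.9%, Flow A 23/45 = 51.1% → Flow A
Overall: Flow B 67/143 = 46.9%, Flow A 54/135 = 40.0% → Flow B
Neither sweeps: Flow B wins 2 of 3 groups, Flow A wins 1. Flow B wins overall but not every group — no Simpson reversal.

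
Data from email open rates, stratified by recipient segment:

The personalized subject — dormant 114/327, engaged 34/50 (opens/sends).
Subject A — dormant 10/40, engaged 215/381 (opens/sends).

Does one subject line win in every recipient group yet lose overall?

Dormant: the personalized subject 114/327 = 34.9%, Subject A 10/40 = 25.0% → the personalized subject
Engaged: the personalized subject 34/50 = 68.0%, Subject A 215/381 = 56.4% → the personalized subject
Overall: the personalized subject 148/377 = 39.3%, Subject A 225/421 = 53.4% → Subject A
The personalized subject wins each recipient group but Subject A wins overall — the comparison reverses. The personalized subject's sends skew toward dormant, which has a lower base rate.

Yes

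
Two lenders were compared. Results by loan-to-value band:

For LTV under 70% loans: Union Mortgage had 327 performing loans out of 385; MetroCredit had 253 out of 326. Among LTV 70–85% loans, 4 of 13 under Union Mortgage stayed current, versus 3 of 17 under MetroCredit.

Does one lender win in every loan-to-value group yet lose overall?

No

LTV under 70%: Union Mortgage 327/385 = 84.9%, MetroCredit 253/326 = 77.6% → Union Mortgage
LTV 70–85%: Union Mortgage 4/13 = 30.8%, MetroCredit 3/17 = 17.6% → Union Mortgage
Overall: Union Mortgage 331/398 = 83.2%, MetroCredit 256/343 = 74.6% → Union Mortgage
Union Mortgage wins overall and in every loan-to-value group — no reversal.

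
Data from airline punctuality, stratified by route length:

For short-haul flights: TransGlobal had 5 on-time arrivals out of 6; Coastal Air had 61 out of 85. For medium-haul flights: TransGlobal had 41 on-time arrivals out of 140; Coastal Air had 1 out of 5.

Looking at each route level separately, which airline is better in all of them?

TransGlobal

Short-haul: TransGlobal 5/6 = 83.3%, Coastal Air 61/85 = 71.8% → TransGlobal
Medium-haul: TransGlobal 41/140 = 29.3%, Coastal Air 1/5 = 20.0% → TransGlobal
TransGlobal has the higher rate in both groups.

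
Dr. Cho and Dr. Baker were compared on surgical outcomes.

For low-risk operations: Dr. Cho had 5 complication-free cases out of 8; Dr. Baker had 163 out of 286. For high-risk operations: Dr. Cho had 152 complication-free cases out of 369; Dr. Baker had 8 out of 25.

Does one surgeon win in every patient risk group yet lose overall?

Yes

Low-risk: Dr. Cho 5/8 = 62.5%, Dr. Baker 163/286 = 57.0% → Dr. Cho
High-risk: Dr. Cho 152/369 = 41.2%, Dr. Baker 8/25 = 32.0% → Dr. Cho
Overall: Dr. Cho 157/377 = 41.6%, Dr. Baker 171/311 = 55.0% → Dr. Baker
Dr. Cho wins each patient risk group but Dr. Baker wins overall — the comparison reverses. Dr. Cho's operations skew toward high-risk, which has a lower base rate.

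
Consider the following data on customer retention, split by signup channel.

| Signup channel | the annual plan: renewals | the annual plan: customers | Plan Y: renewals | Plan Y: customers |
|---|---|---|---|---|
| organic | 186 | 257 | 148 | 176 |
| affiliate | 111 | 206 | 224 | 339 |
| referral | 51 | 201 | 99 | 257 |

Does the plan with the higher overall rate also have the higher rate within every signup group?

Organic: the annual plan 186/257 = 72.4%, Plan Y 148/176 = 84.1% → Plan Y
Affiliate: the annual plan 111/206 = 53.9%, Plan Y 224/339 = 66.1% → Plan Y
Referral: the annual plan 51/201 = 25.4%, Plan Y 99/257 = 38.5% → Plan Y
Overall: the annual plan 348/664 = 52.4%, Plan Y 471/772 = 61.0% → Plan Y
Plan Y wins overall and in every signup group — no reversal.

Yes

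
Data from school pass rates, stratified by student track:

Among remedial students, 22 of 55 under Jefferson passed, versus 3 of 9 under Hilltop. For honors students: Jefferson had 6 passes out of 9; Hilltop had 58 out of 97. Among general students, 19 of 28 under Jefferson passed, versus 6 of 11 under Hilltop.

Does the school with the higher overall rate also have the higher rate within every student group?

No

Remedial: Jefferson 22/55 = 40.0%, Hilltop 3/9 = 33.3% → Jefferson
Honors: Jefferson 6/9 = 66.7%, Hilltop 58/97 = 59.8% → Jefferson
General: Jefferson 19/28 = 67.9%, Hilltop 6/11 = 54.5% → Jefferson
Overall: Jefferson 47/92 = 51.1%, Hilltop 67/117 = 57.3% → Hilltop
Jefferson wins each student group but Hilltop wins overall — the comparison reverses. Jefferson's students skew toward remedial, which has a lower base rate.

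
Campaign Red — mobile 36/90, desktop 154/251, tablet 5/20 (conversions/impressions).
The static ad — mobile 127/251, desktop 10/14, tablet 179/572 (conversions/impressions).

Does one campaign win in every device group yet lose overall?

Mobile: Campaign Red 36/90 = 40.0%, the static ad 127/251 = 50.6% → the static ad
Desktop: Campaign Red 154/251 = 61.4%, the static ad 10/14 = 71.4% → the static ad
Tablet: Campaign Red 5/20 = 25.0%, the static ad 179/572 = 31.3% → the static ad
Overall: Campaign Red 195/361 = 54.0%, the static ad 316/837 = 37.8% → Campaign Red
The static ad wins each device group but Campaign Red wins overall — the comparison reverses. The static ad's impressions skew toward tablet, which has a lower base rate.

Yes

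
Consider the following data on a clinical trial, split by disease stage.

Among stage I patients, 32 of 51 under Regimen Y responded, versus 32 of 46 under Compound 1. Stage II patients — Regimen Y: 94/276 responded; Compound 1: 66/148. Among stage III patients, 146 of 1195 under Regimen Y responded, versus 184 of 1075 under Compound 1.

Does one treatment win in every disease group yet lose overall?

No

Stage I: Regimen Y 32/51 = 62.7%, Compound 1 32/46 = 69.6% → Compound 1
Stage II: Regimen Y 94/276 = 34.1%, Compound 1 66/148 = 44.6% → Compound 1
Stage III: Regimen Y 146/1195 = 12.2%, Compound 1 184/1075 = 17.1% → Compound 1
Overall: Regimen Y 272/1522 = 17.9%, Compound 1 282/1269 = 22.2% → Compound 1
Compound 1 wins overall and in every disease group — no reversal.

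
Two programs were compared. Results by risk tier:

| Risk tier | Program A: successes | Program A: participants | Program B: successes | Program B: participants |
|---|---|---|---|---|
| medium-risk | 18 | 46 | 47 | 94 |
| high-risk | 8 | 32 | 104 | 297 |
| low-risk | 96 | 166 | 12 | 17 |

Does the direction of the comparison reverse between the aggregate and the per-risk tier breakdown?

Medium-risk: Program A 18/46 = 39.1%, Program B 47/94 = 50.0% → Program B
High-risk: Program A 8/32 = 25.0%, Program B 104/297 = 35.0% → Program B
Low-risk: Program A 96/166 = 57.8%, Program B 12/17 = 70.6% → Program B
Overall: Program A 122/244 = 50.0%, Program B 163/408 = 40.0% → Program A
Program B wins each risk group but Program A wins overall — the comparison reverses. Program B's participants skew toward high-risk, which has a lower base rate.

Yes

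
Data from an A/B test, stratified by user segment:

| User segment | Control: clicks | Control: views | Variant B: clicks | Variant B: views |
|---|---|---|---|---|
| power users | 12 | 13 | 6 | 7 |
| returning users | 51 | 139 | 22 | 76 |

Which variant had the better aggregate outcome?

Control

Power users: Control 12/13 = 92.3%, Variant B 6/7 = 85.7% → Control
Returning users: Control 51/139 = 36.7%, Variant B 22/76 = 28.9% → Control
Overall: Control 63/152 = 41.4%, Variant B 28/83 = 33.7% → Control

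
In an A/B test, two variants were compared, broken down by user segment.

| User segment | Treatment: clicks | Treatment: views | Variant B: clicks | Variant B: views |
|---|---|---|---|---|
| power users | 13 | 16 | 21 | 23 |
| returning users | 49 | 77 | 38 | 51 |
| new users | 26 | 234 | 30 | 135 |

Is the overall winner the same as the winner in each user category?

Yes

Power users: Treatment 13/16 = 81.2%, Variant B 21/23 = 91.3% → Variant B
Returning users: Treatment 49/77 = 63.6%, Variant B 38/51 = 74.5% → Variant B
New users: Treatment 26/234 = 11.1%, Variant B 30/135 = 22.2% → Variant B
Overall: Treatment 88/327 = 26.9%, Variant B 89/209 = 42.6% → Variant B
Variant B wins overall and in every user group — no reversal.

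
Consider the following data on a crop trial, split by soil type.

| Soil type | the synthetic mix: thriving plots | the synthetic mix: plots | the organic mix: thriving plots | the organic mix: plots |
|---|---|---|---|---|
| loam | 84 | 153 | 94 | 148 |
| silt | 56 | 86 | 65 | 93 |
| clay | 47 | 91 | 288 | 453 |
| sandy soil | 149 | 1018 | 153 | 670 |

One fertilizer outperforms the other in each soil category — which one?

Loam: the synthetic mix 84/153 = 54.9%, the organic mix 94/148 = 63.5% → the organic mix
Silt: the synthetic mix 56/86 = 65.1%, the organic mix 65/93 = 69.9% → the organic mix
Clay: the synthetic mix 47/91 = 51.6%, the organic mix 288/453 = 63.6% → the organic mix
Sandy soil: the synthetic mix 149/1018 = 14.6%, the organic mix 153/670 = 22.8% → the organic mix
The organic mix has the higher rate in all 4 groups.

the organic mix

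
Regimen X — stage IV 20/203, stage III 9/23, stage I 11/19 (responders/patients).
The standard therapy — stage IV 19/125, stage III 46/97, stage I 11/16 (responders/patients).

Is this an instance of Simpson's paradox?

Stage IV: Regimen X 20/203 = 9.9%, the standard therapy 19/125 = 15.2% → the standard therapy
Stage III: Regimen X 9/23 = 39.1%, the standard therapy 46/97 = 47.4% → the standard therapy
Stage I: Regimen X 11/19 = 57.9%, the standard therapy 11/16 = 68.8% → the standard therapy
Overall: Regimen X 40/245 = 16.3%, the standard therapy 76/238 = 31.9% → the standard therapy
The standard therapy wins overall and in every disease group — no reversal.

No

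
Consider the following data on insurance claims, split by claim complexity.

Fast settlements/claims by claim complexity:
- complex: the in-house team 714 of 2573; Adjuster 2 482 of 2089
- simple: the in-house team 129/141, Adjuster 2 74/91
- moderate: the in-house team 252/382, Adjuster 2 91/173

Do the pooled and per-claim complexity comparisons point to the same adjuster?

Yes

Complex: the in-house team 714/2573 = 27.7%, Adjuster 2 482/2089 = 23.1% → the in-house team
Simple: the in-house team 129/141 = 91.5%, Adjuster 2 74/91 = 81.3% → the in-house team
Moderate: the in-house team 252/382 = 66.0%, Adjuster 2 91/173 = 52.6% → the in-house team
Overall: the in-house team 1095/3096 = 35.4%, Adjuster 2 647/2353 = 27.5% → the in-house team
The in-house team wins overall and in every claim group — no reversal.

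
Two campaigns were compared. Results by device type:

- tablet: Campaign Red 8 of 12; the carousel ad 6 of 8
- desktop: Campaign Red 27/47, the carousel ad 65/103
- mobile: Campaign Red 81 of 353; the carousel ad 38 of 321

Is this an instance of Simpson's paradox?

No

Tablet: Campaign Red 8/12 = 66.7%, the carousel ad 6/8 = 75.0% → the carousel ad
Desktop: Campaign Red 27/47 = 57.4%, the carousel ad 65/103 = 63.1% → the carousel ad
Mobile: Campaign Red 81/353 = 22.9%, the carousel ad 38/321 = 11.8% → Campaign Red
Overall: Campaign Red 116/412 = 28.2%, the carousel ad 109/432 = 25.2% → Campaign Red
Neither sweeps: Campaign Red wins 1 of 3 groups, the carousel ad wins 2. Campaign Red wins overall but not every group — no Simpson reversal.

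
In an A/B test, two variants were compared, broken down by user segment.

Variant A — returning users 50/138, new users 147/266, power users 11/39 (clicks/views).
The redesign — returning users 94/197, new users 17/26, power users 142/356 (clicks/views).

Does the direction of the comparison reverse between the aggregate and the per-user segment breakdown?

Returning users: Variant A 50/138 = 36.2%, the redesign 94/197 = 47.7% → the redesign
New users: Variant A 147/266 = 55.3%, the redesign 17/26 = 65.4% → the redesign
Power users: Variant A 11/39 = 28.2%, the redesign 142/356 = 39.9% → the redesign
Overall: Variant A 208/443 = 47.0%, the redesign 253/579 = 43.7% → Variant A
The redesign wins each user group but Variant A wins overall — the comparison reverses. The redesign's views skew toward power users, which has a lower base rate.

Yes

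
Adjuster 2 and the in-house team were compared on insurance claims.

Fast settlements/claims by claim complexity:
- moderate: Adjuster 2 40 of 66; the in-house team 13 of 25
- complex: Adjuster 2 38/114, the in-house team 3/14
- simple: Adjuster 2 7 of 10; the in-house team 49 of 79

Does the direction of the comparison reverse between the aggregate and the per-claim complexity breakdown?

Moderate: Adjuster 2 40/66 = 60.6%, the in-house team 13/25 = 52.0% → Adjuster 2
Complex: Adjuster 2 38/114 = 33.3%, the in-house team 3/14 = 21.4% → Adjuster 2
Simple: Adjuster 2 7/10 = 70.0%, the in-house team 49/79 = 62.0% → Adjuster 2
Overall: Adjuster 2 85/190 = 44.7%, the in-house team 65/118 = 55.1% → the in-house team
Adjuster 2 wins each claim group but the in-house team wins overall — the comparison reverses. Adjuster 2's claims skew toward complex, which has a lower base rate.

Yes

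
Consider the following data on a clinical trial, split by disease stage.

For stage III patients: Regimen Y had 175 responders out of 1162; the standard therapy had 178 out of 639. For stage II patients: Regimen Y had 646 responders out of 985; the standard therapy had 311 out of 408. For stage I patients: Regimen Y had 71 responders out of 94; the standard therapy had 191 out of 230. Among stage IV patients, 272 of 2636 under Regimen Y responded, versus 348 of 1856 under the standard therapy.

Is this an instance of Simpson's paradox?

Stage III: Regimen Y 175/1162 = 15.1%, the standard therapy 178/639 = 27.9% → the standard therapy
Stage II: Regimen Y 646/985 = 65.6%, the standard therapy 311/408 = 76.2% → the standard therapy
Stage I: Regimen Y 71/94 = 75.5%, the standard therapy 191/230 = 83.0% → the standard therapy
Stage IV: Regimen Y 272/2636 = 10.3%, the standard therapy 348/1856 = 18.8% → the standard therapy
Overall: Regimen Y 1164/4877 = 23.9%, the standard therapy 1028/3133 = 32.8% → the standard therapy
The standard therapy wins overall and in every disease group — no reversal.

No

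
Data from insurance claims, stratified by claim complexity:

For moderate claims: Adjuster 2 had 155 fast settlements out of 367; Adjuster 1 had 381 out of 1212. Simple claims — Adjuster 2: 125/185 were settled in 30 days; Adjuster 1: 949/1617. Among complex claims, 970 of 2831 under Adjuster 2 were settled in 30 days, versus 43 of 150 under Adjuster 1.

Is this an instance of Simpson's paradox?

Moderate: Adjuster 2 155/367 = 42.2%, Adjuster 1 381/1212 = 31.4% → Adjuster 2
Simple: Adjuster 2 125/185 = 67.6%, Adjuster 1 949/1617 = 58.7% → Adjuster 2
Complex: Adjuster 2 970/2831 = 34.3%, Adjuster 1 43/150 = 28.7% → Adjuster 2
Overall: Adjuster 2 1250/3383 = 36.9%, Adjuster 1 1373/2979 = 46.1% → Adjuster 1
Adjuster 2 wins each claim group but Adjuster 1 wins overall — the comparison reverses. Adjuster 2's claims skew toward complex, which has a lower base rate.

Yes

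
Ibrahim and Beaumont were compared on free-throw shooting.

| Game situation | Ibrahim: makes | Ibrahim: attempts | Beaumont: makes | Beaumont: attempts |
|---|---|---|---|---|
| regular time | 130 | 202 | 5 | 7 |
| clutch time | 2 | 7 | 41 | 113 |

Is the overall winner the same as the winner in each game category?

No

Regular time: Ibrahim 130/202 = 64.4%, Beaumont 5/7 = 71.4% → Beaumont
Clutch time: Ibrahim 2/7 = 28.6%, Beaumont 41/113 = 36.3% → Beaumont
Overall: Ibrahim 132/209 = 63.2%, Beaumont 46/120 = 38.3% → Ibrahim
Beaumont wins each game group but Ibrahim wins overall — the comparison reverses. Beaumont's attempts skew toward clutch time, which has a lower base rate.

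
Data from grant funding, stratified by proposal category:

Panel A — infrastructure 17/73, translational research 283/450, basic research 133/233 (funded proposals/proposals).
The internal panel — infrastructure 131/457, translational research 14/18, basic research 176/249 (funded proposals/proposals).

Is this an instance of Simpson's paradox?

Infrastructure: Panel A 17/73 = 23.3%, the internal panel 131/457 = 28.7% → the internal panel
Translational research: Panel A 283/450 = 62.9%, the internal panel 14/18 = 77.8% → the internal panel
Basic research: Panel A 133/233 = 57.1%, the internal panel 176/249 = 70.7% → the internal panel
Overall: Panel A 433/756 = 57.3%, the internal panel 321/724 = 44.3% → Panel A
The internal panel wins each proposal group but Panel A wins overall — the comparison reverses. The internal panel's proposals skew toward infrastructure, which has a lower base rate.

Yes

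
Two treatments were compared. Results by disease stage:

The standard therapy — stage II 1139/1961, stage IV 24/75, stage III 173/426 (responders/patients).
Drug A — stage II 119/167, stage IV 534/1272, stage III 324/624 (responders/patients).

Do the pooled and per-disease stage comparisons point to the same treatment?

No

Stage II: the standard therapy 1139/1961 = 58.1%, Drug A 119/167 = 71.3% → Drug A
Stage IV: the standard therapy 24/75 = 32.0%, Drug A 534/1272 = 42.0% → Drug A
Stage III: the standard therapy 173/426 = 40.6%, Drug A 324/624 = 51.9% → Drug A
Overall: the standard therapy 1336/2462 = 54.3%, Drug A 977/2063 = 47.4% → the standard therapy
Drug A wins each disease group but the standard therapy wins overall — the comparison reverses. Drug A's patients skew toward stage IV, which has a lower base rate.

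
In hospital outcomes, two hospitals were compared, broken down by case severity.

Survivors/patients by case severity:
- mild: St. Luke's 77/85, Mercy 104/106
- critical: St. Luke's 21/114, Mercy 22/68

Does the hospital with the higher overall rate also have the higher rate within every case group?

Yes

Mild: St. Luke's 77/85 = 90.6%, Mercy 104/106 = 98.1% → Mercy
Critical: St. Luke's 21/114 = 18.4%, Mercy 22/68 = 32.4% → Mercy
Overall: St. Luke's 98/199 = 49.2%, Mercy 126/174 = 72.4% → Mercy
Mercy wins overall and in every case group — no reversal.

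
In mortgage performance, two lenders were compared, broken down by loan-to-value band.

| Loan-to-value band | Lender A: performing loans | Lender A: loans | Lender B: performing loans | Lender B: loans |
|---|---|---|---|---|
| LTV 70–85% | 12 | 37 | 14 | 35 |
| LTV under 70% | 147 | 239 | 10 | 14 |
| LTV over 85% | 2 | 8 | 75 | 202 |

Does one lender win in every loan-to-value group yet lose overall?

LTV 70–85%: Lender A 12/37 = 32.4%, Lender B 14/35 = 40.0% → Lender B
LTV under 70%: Lender A 147/239 = 61.5%, Lender B 10/14 = 71.4% → Lender B
LTV over 85%: Lender A 2/8 = 25.0%, Lender B 75/202 = 37.1% → Lender B
Overall: Lender A 161/284 = 56.7%, Lender B 99/251 = 39.4% → Lender A
Lender B wins each loan-to-value group but Lender A wins overall — the comparison reverses. Lender B's loans skew toward LTV over 85%, which has a lower base rate.

Yes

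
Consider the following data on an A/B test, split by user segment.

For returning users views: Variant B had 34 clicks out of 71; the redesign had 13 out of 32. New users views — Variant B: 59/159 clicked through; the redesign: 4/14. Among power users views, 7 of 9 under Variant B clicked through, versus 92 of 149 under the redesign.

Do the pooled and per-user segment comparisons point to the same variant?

Returning users: Variant B 34/71 = 47.9%, the redesign 13/32 = 40.6% → Variant B
New users: Variant B 59/159 = 37.1%, the redesign 4/14 = 28.6% → Variant B
Power users: Variant B 7/9 = 77.8%, the redesign 92/149 = 61.7% → Variant B
Overall: Variant B 100/239 = 41.8%, the redesign 109/195 = 55.9% → the redesign
Variant B wins each user group but the redesign wins overall — the comparison reverses. Variant B's views skew toward new users, which has a lower base rate.

No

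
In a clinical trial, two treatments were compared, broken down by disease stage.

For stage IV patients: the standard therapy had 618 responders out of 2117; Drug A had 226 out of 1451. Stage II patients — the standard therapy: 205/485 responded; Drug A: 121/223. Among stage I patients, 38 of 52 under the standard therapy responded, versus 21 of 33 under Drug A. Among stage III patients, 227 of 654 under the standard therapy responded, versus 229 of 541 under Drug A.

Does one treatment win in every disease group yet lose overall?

Stage IV: the standard therapy 618/2117 = 29.2%, Drug A 226/1451 = 15.6% → the standard therapy
Stage II: the standard therapy 205/485 = 42.3%, Drug A 121/223 = 54.3% → Drug A
Stage I: the standard therapy 38/52 = 73.1%, Drug A 21/33 = 63.6% → the standard therapy
Stage III: the standard therapy 227/654 = 34.7%, Drug A 229/541 = 42.3% → Drug A
Overall: the standard therapy 1088/3308 = 32.9%, Drug A 597/2248 = 26.6% → the standard therapy
Neither sweeps: the standard therapy wins 2 of 4 groups, Drug A wins 2. The standard therapy wins overall but not every group — no Simpson reversal.

No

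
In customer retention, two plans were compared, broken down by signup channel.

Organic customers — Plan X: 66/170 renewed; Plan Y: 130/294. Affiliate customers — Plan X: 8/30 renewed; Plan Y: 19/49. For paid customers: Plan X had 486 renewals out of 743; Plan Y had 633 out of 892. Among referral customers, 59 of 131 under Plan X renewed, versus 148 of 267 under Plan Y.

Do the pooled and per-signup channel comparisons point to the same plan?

Organic: Plan X 66/170 = 38.8%, Plan Y 130/294 = 44.2% → Plan Y
Affiliate: Plan X 8/30 = 26.7%, Plan Y 19/49 = 38.8% → Plan Y
Paid: Plan X 486/743 = 65.4%, Plan Y 633/892 = 71.0% → Plan Y
Referral: Plan X 59/131 = 45.0%, Plan Y 148/267 = 55.4% → Plan Y
Overall: Plan X 619/1074 = 57.6%, Plan Y 930/1502 = 61.9% → Plan Y
Plan Y wins overall and in every signup group — no reversal.

Yes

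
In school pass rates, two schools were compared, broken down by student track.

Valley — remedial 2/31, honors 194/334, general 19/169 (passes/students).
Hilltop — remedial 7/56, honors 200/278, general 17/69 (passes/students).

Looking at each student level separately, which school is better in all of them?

Hilltop

Remedial: Valley 2/31 = 6.5%, Hilltop 7/56 = 12.5% → Hilltop
Honors: Valley 194/334 = 58.1%, Hilltop 200/278 = 71.9% → Hilltop
General: Valley 19/169 = 11.2%, Hilltop 17/69 = 24.6% → Hilltop
Hilltop has the higher rate in all 3 groups.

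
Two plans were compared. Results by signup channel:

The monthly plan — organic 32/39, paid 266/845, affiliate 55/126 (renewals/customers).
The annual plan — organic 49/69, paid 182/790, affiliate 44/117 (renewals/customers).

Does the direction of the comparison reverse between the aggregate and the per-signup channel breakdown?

Organic: the monthly plan 32/39 = 82.1%, the annual plan 49/69 = 71.0% → the monthly plan
Paid: the monthly plan 266/845 = 31.5%, the annual plan 182/790 = 23.0% → the monthly plan
Affiliate: the monthly plan 55/126 = 43.7%, the annual plan 44/117 = 37.6% → the monthly plan
Overall: the monthly plan 353/1010 = 35.0%, the annual plan 275/976 = 28.2% → the monthly plan
The monthly plan wins overall and in every signup group — no reversal.

No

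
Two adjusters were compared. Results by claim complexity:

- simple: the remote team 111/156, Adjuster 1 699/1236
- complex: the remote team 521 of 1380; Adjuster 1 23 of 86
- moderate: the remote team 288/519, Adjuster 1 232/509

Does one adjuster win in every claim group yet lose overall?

Simple: the remote team 111/156 = 71.2%, Adjuster 1 699/1236 = 56.6% → the remote team
Complex: the remote team 521/1380 = 37.8%, Adjuster 1 23/86 = 26.7% → the remote team
Moderate: the remote team 288/519 = 55.5%, Adjuster 1 232/509 = 45.6% → the remote team
Overall: the remote team 920/2055 = 44.8%, Adjuster 1 954/1831 = 52.1% → Adjuster 1
The remote team wins each claim group but Adjuster 1 wins overall — the comparison reverses. The remote team's claims skew toward complex, which has a lower base rate.

Yes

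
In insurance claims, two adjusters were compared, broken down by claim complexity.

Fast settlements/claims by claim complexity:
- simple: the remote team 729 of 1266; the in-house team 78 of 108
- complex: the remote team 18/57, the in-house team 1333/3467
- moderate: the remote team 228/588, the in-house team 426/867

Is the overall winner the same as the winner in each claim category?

No

Simple: the remote team 729/1266 = 57.6%, the in-house team 78/108 = 72.2% → the in-house team
Complex: the remote team 18/57 = 31.6%, the in-house team 1333/3467 = 38.4% → the in-house team
Moderate: the remote team 228/588 = 38.8%, the in-house team 426/867 = 49.1% → the in-house team
Overall: the remote team 975/1911 = 51.0%, the in-house team 1837/4442 = 41.4% → the remote team
The in-house team wins each claim group but the remote team wins overall — the comparison reverses. The in-house team's claims skew toward complex, which has a lower base rate.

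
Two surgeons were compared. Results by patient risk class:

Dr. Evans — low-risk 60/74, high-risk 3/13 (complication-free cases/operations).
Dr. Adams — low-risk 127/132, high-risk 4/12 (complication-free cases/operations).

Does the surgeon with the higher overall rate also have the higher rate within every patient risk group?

Low-risk: Dr. Evans 60/74 = 81.1%, Dr. Adams 127/132 = 96.2% → Dr. Adams
High-risk: Dr. Evans 3/13 = 23.1%, Dr. Adams 4/12 = 33.3% → Dr. Adams
Overall: Dr. Evans 63/87 = 72.4%, Dr. Adams 131/144 = 91.0% → Dr. Adams
Dr. Adams wins overall and in every patient risk group — no reversal.

Yes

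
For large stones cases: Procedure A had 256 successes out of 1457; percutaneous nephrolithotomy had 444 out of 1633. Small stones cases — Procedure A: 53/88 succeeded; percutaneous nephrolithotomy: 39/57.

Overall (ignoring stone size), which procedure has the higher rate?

percutaneous nephrolithotomy

Large stones: Procedure A 256/1457 = 17.6%, percutaneous nephrolithotomy 444/1633 = 27.2% → percutaneous nephrolithotomy
Small stones: Procedure A 53/88 = 60.2%, percutaneous nephrolithotomy 39/57 = 68.4% → percutaneous nephrolithotomy
Overall: Procedure A 309/1545 = 20.0%, percutaneous nephrolithotomy 483/1690 = 28.6% → percutaneous nephrolithotomy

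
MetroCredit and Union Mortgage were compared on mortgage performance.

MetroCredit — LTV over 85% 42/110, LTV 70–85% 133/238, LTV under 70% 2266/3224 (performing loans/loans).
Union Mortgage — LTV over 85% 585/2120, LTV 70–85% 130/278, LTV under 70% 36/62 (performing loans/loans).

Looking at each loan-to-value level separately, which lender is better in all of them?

LTV over 85%: MetroCredit 42/110 = 38.2%, Union Mortgage 585/2120 = 27.6% → MetroCredit
LTV 70–85%: MetroCredit 133/238 = 55.9%, Union Mortgage 130/278 = 46.8% → MetroCredit
LTV under 70%: MetroCredit 2266/3224 = 70.3%, Union Mortgage 36/62 = 58.1% → MetroCredit
MetroCredit has the higher rate in all 3 groups.

MetroCredit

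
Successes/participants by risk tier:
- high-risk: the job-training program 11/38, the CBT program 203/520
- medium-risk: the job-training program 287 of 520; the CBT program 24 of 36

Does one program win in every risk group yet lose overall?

Yes

High-risk: the job-training program 11/38 = 28.9%, the CBT program 203/520 = 39.0% → the CBT program
Medium-risk: the job-training program 287/520 = 55.2%, the CBT program 24/36 = 66.7% → the CBT program
Overall: the job-training program 298/558 = 53.4%, the CBT program 227/556 = 40.8% → the job-training program
The CBT program wins each risk group but the job-training program wins overall — the comparison reverses. The CBT program's participants skew toward high-risk, which has a lower base rate.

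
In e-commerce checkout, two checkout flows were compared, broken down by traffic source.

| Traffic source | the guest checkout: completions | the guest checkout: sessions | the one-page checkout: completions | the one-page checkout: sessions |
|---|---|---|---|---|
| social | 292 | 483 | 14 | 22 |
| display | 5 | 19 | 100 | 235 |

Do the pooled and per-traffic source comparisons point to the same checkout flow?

No

Social: the guest checkout 292/483 = 60.5%, the one-page checkout 14/22 = 63.6% → the one-page checkout
Display: the guest checkout 5/19 = 26.3%, the one-page checkout 100/235 = 42.6% → the one-page checkout
Overall: the guest checkout 297/502 = 59.2%, the one-page checkout 114/257 = 44.4% → the guest checkout
The one-page checkout wins each traffic group but the guest checkout wins overall — the comparison reverses. The one-page checkout's sessions skew toward display, which has a lower base rate.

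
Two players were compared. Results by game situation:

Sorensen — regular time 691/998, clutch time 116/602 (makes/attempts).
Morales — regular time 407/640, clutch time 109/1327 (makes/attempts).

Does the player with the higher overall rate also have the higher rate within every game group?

Yes

Regular time: Sorensen 691/998 = 69.2%, Morales 407/640 = 63.6% → Sorensen
Clutch time: Sorensen 116/602 = 19.3%, Morales 109/1327 = 8.2% → Sorensen
Overall: Sorensen 807/1600 = 50.4%, Morales 516/1967 = 26.2% → Sorensen
Sorensen wins overall and in every game group — no reversal.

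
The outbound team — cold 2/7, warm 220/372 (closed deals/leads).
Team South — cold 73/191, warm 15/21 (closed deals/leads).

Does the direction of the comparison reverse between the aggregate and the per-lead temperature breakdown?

Cold: the outbound team 2/7 = 28.6%, Team South 73/191 = 38.2% → Team South
Warm: the outbound team 220/372 = 59.1%, Team South 15/21 = 71.4% → Team South
Overall: the outbound team 222/379 = 58.6%, Team South 88/212 = 41.5% → the outbound team
Team South wins each lead group but the outbound team wins overall — the comparison reverses. Team South's leads skew toward cold, which has a lower base rate.

Yes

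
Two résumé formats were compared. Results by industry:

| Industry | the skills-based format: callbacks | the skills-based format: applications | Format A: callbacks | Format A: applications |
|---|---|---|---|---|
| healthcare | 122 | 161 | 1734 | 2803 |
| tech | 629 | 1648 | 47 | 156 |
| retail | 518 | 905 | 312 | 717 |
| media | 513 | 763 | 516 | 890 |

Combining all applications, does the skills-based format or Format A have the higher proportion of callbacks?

Healthcare: the skills-based format 122/161 = 75.8%, Format A 1734/2803 = 61.9% → the skills-based format
Tech: the skills-based format 629/1648 = 38.2%, Format A 47/156 = 30.1% → the skills-based format
Retail: the skills-based format 518/905 = 57.2%, Format A 312/717 = 43.5% → the skills-based format
Media: the skills-based format 513/763 = 67.2%, Format A 516/890 = 58.0% → the skills-based format
Overall: the skills-based format 1782/3477 = 51.3%, Format A 2609/4566 = 57.1% → Format A
(The skills-based format wins every industry group but Format A wins overall — the skills-based format's applications skew toward the low-rate tech group.)

Format A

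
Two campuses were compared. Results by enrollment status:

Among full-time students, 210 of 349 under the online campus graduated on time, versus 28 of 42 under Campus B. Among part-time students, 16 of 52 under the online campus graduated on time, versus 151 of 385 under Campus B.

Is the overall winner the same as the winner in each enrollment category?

No

Full-time: the online campus 210/349 = 60.2%, Campus B 28/42 = 66.7% → Campus B
Part-time: the online campus 16/52 = 30.8%, Campus B 151/385 = 39.2% → Campus B
Overall: the online campus 226/401 = 56.4%, Campus B 179/427 = 41.9% → the online campus
Campus B wins each enrollment group but the online campus wins overall — the comparison reverses. Campus B's students skew toward part-time, which has a lower base rate.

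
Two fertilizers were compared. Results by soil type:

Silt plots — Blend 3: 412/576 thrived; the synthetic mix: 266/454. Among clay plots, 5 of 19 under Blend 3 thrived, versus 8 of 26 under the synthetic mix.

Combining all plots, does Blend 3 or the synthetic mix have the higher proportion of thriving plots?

Silt: Blend 3 412/576 = 71.5%, the synthetic mix 266/454 = 58.6% → Blend 3
Clay: Blend 3 5/19 = 26.3%, the synthetic mix 8/26 = 30.8% → the synthetic mix
Overall: Blend 3 417/595 = 70.1%, the synthetic mix 274/480 = 57.1% → Blend 3
(Neither sweeps every soil group, but Blend 3 has the higher pooled rate.)

Blend 3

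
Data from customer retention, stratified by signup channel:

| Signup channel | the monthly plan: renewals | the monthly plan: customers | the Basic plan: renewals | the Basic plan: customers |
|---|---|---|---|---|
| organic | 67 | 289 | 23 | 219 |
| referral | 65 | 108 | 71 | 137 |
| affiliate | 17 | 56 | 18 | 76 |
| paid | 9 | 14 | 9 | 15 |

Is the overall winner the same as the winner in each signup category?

Organic: the monthly plan 67/289 = 23.2%, the Basic plan 23/219 = 10.5% → the monthly plan
Referral: the monthly plan 65/108 = 60.2%, the Basic plan 71/137 = 51.8% → the monthly plan
Affiliate: the monthly plan 17/56 = 30.4%, the Basic plan 18/76 = 23.7% → the monthly plan
Paid: the monthly plan 9/14 = 64.3%, the Basic plan 9/15 = 60.0% → the monthly plan
Overall: the monthly plan 158/467 = 33.8%, the Basic plan 121/447 = 27.1% → the monthly plan
The monthly plan wins overall and in every signup group — no reversal.

Yes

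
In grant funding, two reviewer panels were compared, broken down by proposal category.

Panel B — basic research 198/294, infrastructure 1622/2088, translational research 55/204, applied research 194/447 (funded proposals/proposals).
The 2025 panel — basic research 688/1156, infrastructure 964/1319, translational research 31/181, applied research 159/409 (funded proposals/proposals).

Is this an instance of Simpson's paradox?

No

Basic research: Panel B 198/294 = 67.3%, the 2025 panel 688/1156 = 59.5% → Panel B
Infrastructure: Panel B 1622/2088 = 77.7%, the 2025 panel 964/1319 = 73.1% → Panel B
Translational research: Panel B 55/204 = 27.0%, the 2025 panel 31/181 = 17.1% → Panel B
Applied research: Panel B 194/447 = 43.4%, the 2025 panel 159/409 = 38.9% → Panel B
Overall: Panel B 2069/3033 = 68.2%, the 2025 panel 1842/3065 = 60.1% → Panel B
Panel B wins overall and in every proposal group — no reversal.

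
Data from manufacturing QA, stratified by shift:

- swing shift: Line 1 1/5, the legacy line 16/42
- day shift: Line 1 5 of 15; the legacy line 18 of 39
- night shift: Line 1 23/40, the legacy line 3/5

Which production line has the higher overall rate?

Line 1

Swing shift: Line 1 1/5 = 20.0%, the legacy line 16/42 = 38.1% → the legacy line
Day shift: Line 1 5/15 = 33.3%, the legacy line 18/39 = 46.2% → the legacy line
Night shift: Line 1 23/40 = 57.5%, the legacy line 3/5 = 60.0% → the legacy line
Overall: Line 1 29/60 = 48.3%, the legacy line 37/86 = 43.0% → Line 1
(The legacy line wins every shift group but Line 1 wins overall — the legacy line's units skew toward the low-rate swing shift group.)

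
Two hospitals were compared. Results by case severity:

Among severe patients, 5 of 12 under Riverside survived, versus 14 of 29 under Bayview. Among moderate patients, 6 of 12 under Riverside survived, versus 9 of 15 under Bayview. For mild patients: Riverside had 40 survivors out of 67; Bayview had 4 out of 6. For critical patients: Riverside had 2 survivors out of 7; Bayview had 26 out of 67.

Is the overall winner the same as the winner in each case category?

No

Severe: Riverside 5/12 = 41.7%, Bayview 14/29 = 48.3% → Bayview
Moderate: Riverside 6/12 = 50.0%, Bayview 9/15 = 60.0% → Bayview
Mild: Riverside 40/67 = 59.7%, Bayview 4/6 = 66.7% → Bayview
Critical: Riverside 2/7 = 28.6%, Bayview 26/67 = 38.8% → Bayview
Overall: Riverside 53/98 = 54.1%, Bayview 53/117 = 45.3% → Riverside
Bayview wins each case group but Riverside wins overall — the comparison reverses. Bayview's patients skew toward critical, which has a lower base rate.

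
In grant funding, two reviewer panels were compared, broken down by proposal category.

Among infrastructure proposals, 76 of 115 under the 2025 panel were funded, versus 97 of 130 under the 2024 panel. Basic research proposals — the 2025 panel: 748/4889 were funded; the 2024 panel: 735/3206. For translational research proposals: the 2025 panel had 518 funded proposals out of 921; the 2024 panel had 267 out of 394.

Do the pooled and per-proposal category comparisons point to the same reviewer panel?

Infrastructure: the 2025 panel 76/115 = 66.1%, the 2024 panel 97/130 = 74.6% → the 2024 panel
Basic research: the 2025 panel 748/4889 = 15.3%, the 2024 panel 735/3206 = 22.9% → the 2024 panel
Translational research: the 2025 panel 518/921 = 56.2%, the 2024 panel 267/394 = 67.8% → the 2024 panel
Overall: the 2025 panel 1342/5925 = 22.6%, the 2024 panel 1099/3730 = 29.5% → the 2024 panel
The 2024 panel wins overall and in every proposal group — no reversal.

Yes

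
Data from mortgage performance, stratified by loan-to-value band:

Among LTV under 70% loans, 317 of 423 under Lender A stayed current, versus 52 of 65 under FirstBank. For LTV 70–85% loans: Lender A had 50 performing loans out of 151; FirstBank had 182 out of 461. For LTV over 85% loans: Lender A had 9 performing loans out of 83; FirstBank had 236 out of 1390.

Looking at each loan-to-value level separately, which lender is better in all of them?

FirstBank

LTV under 70%: Lender A 317/423 = 74.9%, FirstBank 52/65 = 80.0% → FirstBank
LTV 70–85%: Lender A 50/151 = 33.1%, FirstBank 182/461 = 39.5% → FirstBank
LTV over 85%: Lender A 9/83 = 10.8%, FirstBank 236/1390 = 17.0% → FirstBank
FirstBank has the higher rate in all 3 groups.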